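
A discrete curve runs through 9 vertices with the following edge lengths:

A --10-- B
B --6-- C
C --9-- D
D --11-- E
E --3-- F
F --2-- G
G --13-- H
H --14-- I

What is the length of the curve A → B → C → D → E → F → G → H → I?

Arc length = 10 + 6 + 9 + 11 + 3 + 2 + 13 + 14 = 68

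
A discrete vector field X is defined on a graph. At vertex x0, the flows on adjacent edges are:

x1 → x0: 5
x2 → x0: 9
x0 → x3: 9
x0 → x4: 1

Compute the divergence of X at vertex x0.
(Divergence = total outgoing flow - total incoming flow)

Divergence = sum of outgoing flows = (-5) + (-9) + 9 + 1 = -4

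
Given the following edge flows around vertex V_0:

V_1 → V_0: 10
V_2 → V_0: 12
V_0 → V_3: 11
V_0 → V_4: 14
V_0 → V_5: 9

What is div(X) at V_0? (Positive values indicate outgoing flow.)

Divergence = sum of outgoing flows = (-10) + (-12) + 11 + 14 + 9 = 12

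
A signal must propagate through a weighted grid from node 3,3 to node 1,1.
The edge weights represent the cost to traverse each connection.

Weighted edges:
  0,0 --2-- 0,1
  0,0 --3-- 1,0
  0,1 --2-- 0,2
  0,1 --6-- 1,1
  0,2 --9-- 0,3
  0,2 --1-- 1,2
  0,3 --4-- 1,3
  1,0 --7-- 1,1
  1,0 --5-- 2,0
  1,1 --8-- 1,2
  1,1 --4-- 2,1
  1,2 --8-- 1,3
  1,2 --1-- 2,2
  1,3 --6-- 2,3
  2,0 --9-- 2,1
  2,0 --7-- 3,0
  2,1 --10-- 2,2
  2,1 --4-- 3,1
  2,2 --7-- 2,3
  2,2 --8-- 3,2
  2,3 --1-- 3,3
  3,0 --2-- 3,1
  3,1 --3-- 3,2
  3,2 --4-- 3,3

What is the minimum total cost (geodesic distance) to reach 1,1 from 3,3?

Shortest path: 3,3 → 3,2 → 3,1 → 2,1 → 1,1, total weight = 15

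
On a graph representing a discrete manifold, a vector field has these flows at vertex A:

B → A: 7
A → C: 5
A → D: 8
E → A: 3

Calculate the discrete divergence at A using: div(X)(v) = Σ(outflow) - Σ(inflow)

Divergence = sum of outgoing flows = (-7) + 5 + 8 + (-3) = 3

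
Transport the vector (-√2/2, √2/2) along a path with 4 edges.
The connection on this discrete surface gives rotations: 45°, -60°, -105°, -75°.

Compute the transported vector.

Total rotation: 45° + (-60°) + (-105°) + (-75°) = -195° ≡ 165° (mod 360°). Final vector: (0.5000, -0.8660)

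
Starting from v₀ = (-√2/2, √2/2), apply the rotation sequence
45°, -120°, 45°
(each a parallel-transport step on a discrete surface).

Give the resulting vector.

Total rotation: 45° + (-120°) + 45° = -30°. Final vector: (-0.2588, 0.9659)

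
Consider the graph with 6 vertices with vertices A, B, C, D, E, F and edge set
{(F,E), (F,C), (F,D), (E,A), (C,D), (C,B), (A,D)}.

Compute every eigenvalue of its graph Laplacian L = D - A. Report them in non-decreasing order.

Degrees: deg(A) = 2, deg(B) = 1, deg(C) = 3, deg(D) = 3, deg(E) = 2, deg(F) = 3.
L = D − A with rows/columns ordered (A, B, C, D, E, F):
  [ 2,  0,  0, -1, -1,  0]
  [ 0,  1, -1,  0,  0,  0]
  [ 0, -1,  3, -1,  0, -1]
  [-1,  0, -1,  3,  0, -1]
  [-1,  0,  0,  0,  2, -1]
  [ 0,  0, -1, -1, -1,  3]
Characteristic polynomial: det(λI − L) = λ(λ² − 5λ + 3)(λ − 2)(λ² − 7λ + 11).
Roots: λ = 0; (λ² − 5λ + 3) = 0 ⇒ λ = (5 ± √13)/2 ≈ 0.6972, 4.3028; (λ − 2) = 0 ⇒ λ = 2; (λ² − 7λ + 11) = 0 ⇒ λ = (7 ± √5)/2 ≈ 2.382, 4.618.
(Check: the roots sum (with multiplicity) to 14, matching trace L = Σdeg = 2·7 = 14.)
Laplacian eigenvalues (increasing order): [0.0, 0.6972, 2.0, 2.382, 4.3028, 4.618]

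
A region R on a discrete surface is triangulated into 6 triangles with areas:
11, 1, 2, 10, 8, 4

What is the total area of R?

11 + 1 + 2 + 10 + 8 + 4 = 36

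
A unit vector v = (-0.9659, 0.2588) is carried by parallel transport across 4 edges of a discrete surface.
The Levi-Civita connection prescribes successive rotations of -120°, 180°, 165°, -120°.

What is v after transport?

Total rotation: (-120°) + 180° + 165° + (-120°) = 105°. Final vector: (0, -1)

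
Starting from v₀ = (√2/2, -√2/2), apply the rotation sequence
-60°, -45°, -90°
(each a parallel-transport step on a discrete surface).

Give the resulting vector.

Total rotation: (-60°) + (-45°) + (-90°) = -195° ≡ 165° (mod 360°). Final vector: (-0.5000, 0.8660)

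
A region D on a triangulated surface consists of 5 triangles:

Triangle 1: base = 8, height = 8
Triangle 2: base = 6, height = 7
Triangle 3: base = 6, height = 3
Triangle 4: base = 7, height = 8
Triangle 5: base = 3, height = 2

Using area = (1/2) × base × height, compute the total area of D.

(1/2)×8×8 + (1/2)×6×7 + (1/2)×6×3 + (1/2)×7×8 + (1/2)×3×2 = 93.0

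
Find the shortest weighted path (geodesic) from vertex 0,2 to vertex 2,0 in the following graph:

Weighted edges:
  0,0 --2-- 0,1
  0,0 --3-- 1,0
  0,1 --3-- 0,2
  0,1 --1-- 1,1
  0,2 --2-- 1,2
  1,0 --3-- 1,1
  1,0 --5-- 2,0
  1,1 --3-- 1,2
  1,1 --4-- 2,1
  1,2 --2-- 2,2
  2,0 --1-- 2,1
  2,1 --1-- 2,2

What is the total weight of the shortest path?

Shortest path: 0,2 → 1,2 → 2,2 → 2,1 → 2,0, total weight = 6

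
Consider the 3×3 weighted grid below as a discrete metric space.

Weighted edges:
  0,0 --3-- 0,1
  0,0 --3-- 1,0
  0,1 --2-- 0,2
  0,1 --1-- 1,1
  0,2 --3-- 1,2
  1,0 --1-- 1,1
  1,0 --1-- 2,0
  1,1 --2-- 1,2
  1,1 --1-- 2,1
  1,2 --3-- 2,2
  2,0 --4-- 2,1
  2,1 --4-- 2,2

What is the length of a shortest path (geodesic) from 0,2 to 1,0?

Shortest path: 0,2 → 0,1 → 1,1 → 1,0, total weight = 4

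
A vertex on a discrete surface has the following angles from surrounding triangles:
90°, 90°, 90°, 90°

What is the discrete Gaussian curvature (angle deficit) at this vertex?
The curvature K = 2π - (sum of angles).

Sum of angles = 360°. K = 360° - 360° = 0° = 0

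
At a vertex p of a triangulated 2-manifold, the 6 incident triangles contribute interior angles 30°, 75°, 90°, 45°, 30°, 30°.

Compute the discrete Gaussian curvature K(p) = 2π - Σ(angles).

Sum of angles = 300°. K = 360° - 300° = 60° = π/3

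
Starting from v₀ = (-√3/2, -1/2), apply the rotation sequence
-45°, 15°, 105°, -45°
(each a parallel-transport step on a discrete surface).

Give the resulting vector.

Total rotation: (-45°) + 15° + 105° + (-45°) = 30°. Final vector: (-0.5000, -0.8660)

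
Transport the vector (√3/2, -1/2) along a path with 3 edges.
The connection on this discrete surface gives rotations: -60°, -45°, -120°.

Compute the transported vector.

Total rotation: (-60°) + (-45°) + (-120°) = -225° ≡ 135° (mod 360°). Final vector: (-0.2588, 0.9659)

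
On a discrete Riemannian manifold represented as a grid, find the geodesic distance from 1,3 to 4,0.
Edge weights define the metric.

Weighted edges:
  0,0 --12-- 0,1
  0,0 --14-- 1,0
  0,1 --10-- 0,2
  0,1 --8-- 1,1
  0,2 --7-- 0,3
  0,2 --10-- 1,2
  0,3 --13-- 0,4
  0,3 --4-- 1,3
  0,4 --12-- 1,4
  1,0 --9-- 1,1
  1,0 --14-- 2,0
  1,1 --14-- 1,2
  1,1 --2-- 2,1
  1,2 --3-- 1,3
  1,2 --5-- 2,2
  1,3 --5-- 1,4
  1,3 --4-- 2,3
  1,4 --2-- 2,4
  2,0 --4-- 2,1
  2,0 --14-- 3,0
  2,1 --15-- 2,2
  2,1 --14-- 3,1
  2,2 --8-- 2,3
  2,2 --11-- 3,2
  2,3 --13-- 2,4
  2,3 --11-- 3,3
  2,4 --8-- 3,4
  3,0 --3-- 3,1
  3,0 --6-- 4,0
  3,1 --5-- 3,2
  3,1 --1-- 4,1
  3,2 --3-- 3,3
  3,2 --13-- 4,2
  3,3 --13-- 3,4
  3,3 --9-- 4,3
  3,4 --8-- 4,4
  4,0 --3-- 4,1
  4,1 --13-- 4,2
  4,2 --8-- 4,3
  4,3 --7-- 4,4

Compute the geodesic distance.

Shortest path: 1,3 → 2,3 → 3,3 → 3,2 → 3,1 → 4,1 → 4,0, total weight = 27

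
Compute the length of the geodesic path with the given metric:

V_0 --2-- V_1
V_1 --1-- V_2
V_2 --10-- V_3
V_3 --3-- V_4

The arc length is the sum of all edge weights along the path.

Arc length = 2 + 1 + 10 + 3 = 16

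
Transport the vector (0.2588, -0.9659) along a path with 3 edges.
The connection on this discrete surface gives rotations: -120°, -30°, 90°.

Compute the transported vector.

Total rotation: (-120°) + (-30°) + 90° = -60°. Final vector: (-0.7071, -0.7071)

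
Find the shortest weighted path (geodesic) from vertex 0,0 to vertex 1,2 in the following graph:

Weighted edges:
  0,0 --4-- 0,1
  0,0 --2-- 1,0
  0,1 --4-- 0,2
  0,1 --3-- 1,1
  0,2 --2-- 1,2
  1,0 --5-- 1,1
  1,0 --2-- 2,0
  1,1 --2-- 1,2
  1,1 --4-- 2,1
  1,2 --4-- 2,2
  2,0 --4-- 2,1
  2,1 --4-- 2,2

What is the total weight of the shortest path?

Shortest path: 0,0 → 1,0 → 1,1 → 1,2, total weight = 9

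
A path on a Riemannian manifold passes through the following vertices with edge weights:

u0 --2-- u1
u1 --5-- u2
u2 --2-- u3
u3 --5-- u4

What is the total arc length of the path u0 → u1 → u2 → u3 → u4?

Arc length = 2 + 5 + 2 + 5 = 14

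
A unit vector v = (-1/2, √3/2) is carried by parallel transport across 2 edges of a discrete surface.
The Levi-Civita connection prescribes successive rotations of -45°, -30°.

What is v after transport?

Total rotation: (-45°) + (-30°) = -75°. Final vector: (0.7071, 0.7071)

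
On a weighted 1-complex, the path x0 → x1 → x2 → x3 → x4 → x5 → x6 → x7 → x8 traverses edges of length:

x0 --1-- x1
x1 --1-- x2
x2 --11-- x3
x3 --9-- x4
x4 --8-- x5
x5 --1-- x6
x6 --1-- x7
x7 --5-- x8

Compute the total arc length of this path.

Arc length = 1 + 1 + 11 + 9 + 8 + 1 + 1 + 5 = 37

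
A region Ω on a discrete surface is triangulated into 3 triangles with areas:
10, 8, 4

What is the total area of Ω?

10 + 8 + 4 = 22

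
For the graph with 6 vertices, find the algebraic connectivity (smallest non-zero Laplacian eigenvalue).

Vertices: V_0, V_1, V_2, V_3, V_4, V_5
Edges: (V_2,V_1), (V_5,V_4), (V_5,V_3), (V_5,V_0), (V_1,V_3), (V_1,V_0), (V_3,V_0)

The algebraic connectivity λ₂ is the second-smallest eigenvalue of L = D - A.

Degrees: deg(V_0) = 3, deg(V_1) = 3, deg(V_2) = 1, deg(V_3) = 3, deg(V_4) = 1, deg(V_5) = 3.
L = D − A with rows/columns ordered (V_0, V_1, V_2, V_3, V_4, V_5):
  [ 3, -1,  0, -1,  0, -1]
  [-1,  3, -1, -1,  0,  0]
  [ 0, -1,  1,  0,  0,  0]
  [-1, -1,  0,  3,  0, -1]
  [ 0,  0,  0,  0,  1, -1]
  [-1,  0,  0, -1, -1,  3]
Characteristic polynomial: det(λI − L) = λ(λ² − 4λ + 2)(λ² − 6λ + 6)(λ − 4).
Roots: λ = 0; (λ² − 4λ + 2) = 0 ⇒ λ = 2 ± √2 ≈ 0.5858, 3.4142; (λ² − 6λ + 6) = 0 ⇒ λ = 3 ± √3 ≈ 1.2679, 4.7321; (λ − 4) = 0 ⇒ λ = 4.
(Check: the roots sum (with multiplicity) to 14, matching trace L = Σdeg = 2·7 = 14.)
Laplacian eigenvalues: [0.0, 0.5858, 1.2679, 3.4142, 4.0, 4.7321]. Algebraic connectivity (smallest non-zero eigenvalue) = 0.5858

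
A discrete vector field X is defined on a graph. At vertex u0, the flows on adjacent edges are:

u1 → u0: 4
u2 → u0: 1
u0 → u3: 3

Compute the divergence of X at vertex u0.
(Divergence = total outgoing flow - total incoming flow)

Divergence = sum of outgoing flows = (-4) + (-1) + 3 = -2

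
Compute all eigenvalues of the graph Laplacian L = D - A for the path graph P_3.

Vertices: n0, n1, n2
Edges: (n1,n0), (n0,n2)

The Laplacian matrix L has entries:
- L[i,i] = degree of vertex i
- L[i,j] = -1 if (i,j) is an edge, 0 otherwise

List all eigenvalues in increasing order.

The path graph P_n has Laplacian eigenvalues λ_k = 2 − 2cos(kπ/n), k = 0, 1, …, n−1. Here n = 3:
k=0: 2 − 2cos(0) = 0.0; k=1: 2 − 2cos(π/3) = 1.0; k=2: 2 − 2cos(2π/3) = 3.0.
Laplacian eigenvalues (increasing order): [0.0, 1.0, 3.0]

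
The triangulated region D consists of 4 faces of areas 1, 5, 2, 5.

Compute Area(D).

1 + 5 + 2 + 5 = 13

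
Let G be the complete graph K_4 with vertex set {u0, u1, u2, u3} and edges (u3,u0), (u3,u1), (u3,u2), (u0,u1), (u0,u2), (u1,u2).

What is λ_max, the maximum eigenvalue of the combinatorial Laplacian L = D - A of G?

For the complete graph K_n, L = nI − J (J = all-ones matrix). J has eigenvalues n (once, eigenvector 𝟙) and 0 (multiplicity n−1), so L has eigenvalues 0 (once) and n (multiplicity n−1). Here n = 4: eigenvalue 0 once and 4 with multiplicity 3.
Laplacian eigenvalues: [0.0, 4.0, 4.0, 4.0]. Largest eigenvalue (spectral radius) = 4.0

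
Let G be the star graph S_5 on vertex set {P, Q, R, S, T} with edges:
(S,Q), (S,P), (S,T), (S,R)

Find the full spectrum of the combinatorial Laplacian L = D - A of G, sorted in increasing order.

The star S_5 is the complete bipartite graph K_{1,4} (one hub of degree 4, 4 leaves of degree 1). The Laplacian spectrum of K_{p,q} is 0, p (multiplicity q−1), q (multiplicity p−1), p+q. With p = 1, q = 4: 0 once, 1 with multiplicity 3, and 5 once. (Check: trace L = sum of degrees = 8 = 3·1 + 5.)
Laplacian eigenvalues (increasing order): [0.0, 1.0, 1.0, 1.0, 5.0]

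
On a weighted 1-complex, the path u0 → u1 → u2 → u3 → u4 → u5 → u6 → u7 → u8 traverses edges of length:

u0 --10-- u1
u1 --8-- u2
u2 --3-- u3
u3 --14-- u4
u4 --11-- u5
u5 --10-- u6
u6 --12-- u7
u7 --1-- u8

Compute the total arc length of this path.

Arc length = 10 + 8 + 3 + 14 + 11 + 10 + 12 + 1 = 69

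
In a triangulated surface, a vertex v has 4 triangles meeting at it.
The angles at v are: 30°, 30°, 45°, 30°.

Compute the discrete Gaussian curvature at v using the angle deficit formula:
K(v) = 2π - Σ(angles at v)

Sum of angles = 135°. K = 360° - 135° = 225° = 5π/4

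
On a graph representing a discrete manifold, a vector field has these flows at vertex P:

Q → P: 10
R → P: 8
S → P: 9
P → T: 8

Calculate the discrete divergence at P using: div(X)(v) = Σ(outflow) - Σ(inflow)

Divergence = sum of outgoing flows = (-10) + (-8) + (-9) + 8 = -19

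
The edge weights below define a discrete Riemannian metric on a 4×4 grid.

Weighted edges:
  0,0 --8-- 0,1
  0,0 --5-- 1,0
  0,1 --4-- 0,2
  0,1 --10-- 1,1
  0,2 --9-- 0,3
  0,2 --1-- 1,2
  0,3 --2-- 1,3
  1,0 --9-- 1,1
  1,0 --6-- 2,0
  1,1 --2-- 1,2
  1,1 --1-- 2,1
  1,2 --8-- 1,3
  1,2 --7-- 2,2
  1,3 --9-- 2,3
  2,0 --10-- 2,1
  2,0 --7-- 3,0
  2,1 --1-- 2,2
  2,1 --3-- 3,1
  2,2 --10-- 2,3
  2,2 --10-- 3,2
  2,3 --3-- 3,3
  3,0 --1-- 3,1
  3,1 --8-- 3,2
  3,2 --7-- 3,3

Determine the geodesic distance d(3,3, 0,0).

Shortest path: 3,3 → 2,3 → 2,2 → 2,1 → 1,1 → 1,0 → 0,0, total weight = 29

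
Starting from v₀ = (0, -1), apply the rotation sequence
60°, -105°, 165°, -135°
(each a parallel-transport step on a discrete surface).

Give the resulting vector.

Total rotation: 60° + (-105°) + 165° + (-135°) = -15°. Final vector: (-0.2588, -0.9659)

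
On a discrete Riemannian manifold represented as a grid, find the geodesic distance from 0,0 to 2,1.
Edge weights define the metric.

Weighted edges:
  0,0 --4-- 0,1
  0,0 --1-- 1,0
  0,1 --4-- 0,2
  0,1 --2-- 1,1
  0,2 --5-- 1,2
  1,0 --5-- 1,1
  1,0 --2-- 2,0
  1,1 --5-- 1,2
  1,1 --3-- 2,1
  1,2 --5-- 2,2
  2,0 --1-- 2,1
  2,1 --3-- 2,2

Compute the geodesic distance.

Shortest path: 0,0 → 1,0 → 2,0 → 2,1, total weight = 4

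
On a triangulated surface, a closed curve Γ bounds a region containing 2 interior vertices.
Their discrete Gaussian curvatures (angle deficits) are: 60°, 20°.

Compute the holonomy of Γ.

Holonomy = total enclosed curvature = 60° + 20° = 80°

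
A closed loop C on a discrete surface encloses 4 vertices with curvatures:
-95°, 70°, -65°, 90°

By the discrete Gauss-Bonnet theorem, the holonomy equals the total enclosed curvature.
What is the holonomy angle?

Holonomy = total enclosed curvature = (-95°) + 70° + (-65°) + 90° = 0°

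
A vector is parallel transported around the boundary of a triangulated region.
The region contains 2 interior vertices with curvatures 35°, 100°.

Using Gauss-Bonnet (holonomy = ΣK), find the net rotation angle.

Holonomy = total enclosed curvature = 35° + 100° = 135°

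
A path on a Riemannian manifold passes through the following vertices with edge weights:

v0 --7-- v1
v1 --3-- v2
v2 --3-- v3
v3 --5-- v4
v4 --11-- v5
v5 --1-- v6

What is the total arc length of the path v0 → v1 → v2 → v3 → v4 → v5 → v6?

Arc length = 7 + 3 + 3 + 5 + 11 + 1 = 30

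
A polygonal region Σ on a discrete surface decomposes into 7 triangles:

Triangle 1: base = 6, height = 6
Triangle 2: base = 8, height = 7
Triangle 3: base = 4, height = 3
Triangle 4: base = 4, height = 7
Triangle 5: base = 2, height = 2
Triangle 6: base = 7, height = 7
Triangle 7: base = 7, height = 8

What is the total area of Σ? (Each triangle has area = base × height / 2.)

(1/2)×6×6 + (1/2)×8×7 + (1/2)×4×3 + (1/2)×4×7 + (1/2)×2×2 + (1/2)×7×7 + (1/2)×7×8 = 120.5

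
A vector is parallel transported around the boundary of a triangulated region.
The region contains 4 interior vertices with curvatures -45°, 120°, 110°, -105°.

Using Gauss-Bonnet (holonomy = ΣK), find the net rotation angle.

Holonomy = total enclosed curvature = (-45°) + 120° + 110° + (-105°) = 80°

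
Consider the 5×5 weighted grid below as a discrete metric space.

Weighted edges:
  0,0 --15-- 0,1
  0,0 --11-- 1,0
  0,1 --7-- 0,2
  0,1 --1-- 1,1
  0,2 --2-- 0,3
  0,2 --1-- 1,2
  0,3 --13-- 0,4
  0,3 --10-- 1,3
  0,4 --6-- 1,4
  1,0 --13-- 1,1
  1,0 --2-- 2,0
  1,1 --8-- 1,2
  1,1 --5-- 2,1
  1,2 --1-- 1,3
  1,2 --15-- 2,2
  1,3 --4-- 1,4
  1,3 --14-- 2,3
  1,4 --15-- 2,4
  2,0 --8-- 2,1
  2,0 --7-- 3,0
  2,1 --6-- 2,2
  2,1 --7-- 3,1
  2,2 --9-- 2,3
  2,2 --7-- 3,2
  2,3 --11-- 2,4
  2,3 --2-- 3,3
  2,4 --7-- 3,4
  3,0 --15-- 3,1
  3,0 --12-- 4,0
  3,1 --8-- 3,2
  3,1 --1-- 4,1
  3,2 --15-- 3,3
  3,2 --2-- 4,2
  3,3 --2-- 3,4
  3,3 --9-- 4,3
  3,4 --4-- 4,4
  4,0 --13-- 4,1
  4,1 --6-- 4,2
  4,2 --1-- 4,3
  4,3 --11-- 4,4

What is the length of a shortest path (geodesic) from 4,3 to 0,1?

Shortest path: 4,3 → 4,2 → 4,1 → 3,1 → 2,1 → 1,1 → 0,1, total weight = 21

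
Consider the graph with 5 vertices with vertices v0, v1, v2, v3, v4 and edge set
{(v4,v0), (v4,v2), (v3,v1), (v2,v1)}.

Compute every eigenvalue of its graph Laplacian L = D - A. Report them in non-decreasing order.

Degrees: deg(v0) = 1, deg(v1) = 2, deg(v2) = 2, deg(v3) = 1, deg(v4) = 2.
L = D − A with rows/columns ordered (v0, v1, v2, v3, v4):
  [ 1,  0,  0,  0, -1]
  [ 0,  2, -1, -1,  0]
  [ 0, -1,  2,  0, -1]
  [ 0, -1,  0,  1,  0]
  [-1,  0, -1,  0,  2]
Characteristic polynomial: det(λI − L) = λ(λ² − 3λ + 1)(λ² − 5λ + 5).
Roots: λ = 0; (λ² − 3λ + 1) = 0 ⇒ λ = (3 ± √5)/2 ≈ 0.382, 2.618; (λ² − 5λ + 5) = 0 ⇒ λ = (5 ± √5)/2 ≈ 1.382, 3.618.
(Check: the roots sum (with multiplicity) to 8, matching trace L = Σdeg = 2·4 = 8.)
Laplacian eigenvalues (increasing order): [0.0, 0.382, 1.382, 2.618, 3.618]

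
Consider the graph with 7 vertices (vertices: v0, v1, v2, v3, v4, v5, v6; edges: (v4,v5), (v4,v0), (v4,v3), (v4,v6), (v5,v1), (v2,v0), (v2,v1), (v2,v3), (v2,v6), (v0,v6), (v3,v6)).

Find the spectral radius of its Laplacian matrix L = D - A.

Degrees: deg(v0) = 3, deg(v1) = 2, deg(v2) = 4, deg(v3) = 3, deg(v4) = 4, deg(v5) = 2, deg(v6) = 4.
L = D − A with rows/columns ordered (v0, v1, v2, v3, v4, v5, v6):
  [ 3,  0, -1,  0, -1,  0, -1]
  [ 0,  2, -1,  0,  0, -1,  0]
  [-1, -1,  4, -1,  0,  0, -1]
  [ 0,  0, -1,  3, -1,  0, -1]
  [-1,  0,  0, -1,  4, -1, -1]
  [ 0, -1,  0,  0, -1,  2,  0]
  [-1,  0, -1, -1, -1,  0,  4]
Characteristic polynomial: det(λI − L) = λ(λ² − 7λ + 7)(λ² − 7λ + 11)(λ − 3)(λ − 5).
Roots: λ = 0; (λ² − 7λ + 7) = 0 ⇒ λ = (7 ± √21)/2 ≈ 1.2087, 5.7913; (λ² − 7λ + 11) = 0 ⇒ λ = (7 ± √5)/2 ≈ 2.382, 4.618; (λ − 3) = 0 ⇒ λ = 3; (λ − 5) = 0 ⇒ λ = 5.
(Check: the roots sum (with multiplicity) to 22, matching trace L = Σdeg = 2·11 = 22.)
Laplacian eigenvalues: [0.0, 1.2087, 2.382, 3.0, 4.618, 5.0, 5.7913]. Largest eigenvalue (spectral radius) = 5.7913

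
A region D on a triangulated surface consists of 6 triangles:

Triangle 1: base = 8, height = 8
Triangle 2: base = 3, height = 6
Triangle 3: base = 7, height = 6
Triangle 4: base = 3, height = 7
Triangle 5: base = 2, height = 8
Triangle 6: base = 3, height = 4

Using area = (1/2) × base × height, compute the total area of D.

(1/2)×8×8 + (1/2)×3×6 + (1/2)×7×6 + (1/2)×3×7 + (1/2)×2×8 + (1/2)×3×4 = 86.5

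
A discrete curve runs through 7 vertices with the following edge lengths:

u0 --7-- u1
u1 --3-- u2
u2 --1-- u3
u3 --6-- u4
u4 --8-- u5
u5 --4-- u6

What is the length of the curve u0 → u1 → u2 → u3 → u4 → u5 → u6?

Arc length = 7 + 3 + 1 + 6 + 8 + 4 = 29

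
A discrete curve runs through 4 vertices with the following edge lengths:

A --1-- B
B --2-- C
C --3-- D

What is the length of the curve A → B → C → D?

Arc length = 1 + 2 + 3 = 6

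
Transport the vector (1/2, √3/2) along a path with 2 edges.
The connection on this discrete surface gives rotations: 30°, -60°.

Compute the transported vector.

Total rotation: 30° + (-60°) = -30°. Final vector: (0.8660, 0.5000)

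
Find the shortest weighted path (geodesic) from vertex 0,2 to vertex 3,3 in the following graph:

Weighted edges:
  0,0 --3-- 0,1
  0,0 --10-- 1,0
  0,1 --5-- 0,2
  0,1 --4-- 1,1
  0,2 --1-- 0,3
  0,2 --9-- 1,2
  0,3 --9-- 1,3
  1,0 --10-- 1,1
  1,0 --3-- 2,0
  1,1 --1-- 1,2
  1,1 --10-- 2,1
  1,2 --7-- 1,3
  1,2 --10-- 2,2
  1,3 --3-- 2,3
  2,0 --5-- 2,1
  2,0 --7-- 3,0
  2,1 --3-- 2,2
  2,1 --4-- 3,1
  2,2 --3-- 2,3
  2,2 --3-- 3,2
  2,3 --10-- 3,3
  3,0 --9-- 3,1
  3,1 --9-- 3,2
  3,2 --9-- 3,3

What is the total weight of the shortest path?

Shortest path: 0,2 → 0,3 → 1,3 → 2,3 → 3,3, total weight = 23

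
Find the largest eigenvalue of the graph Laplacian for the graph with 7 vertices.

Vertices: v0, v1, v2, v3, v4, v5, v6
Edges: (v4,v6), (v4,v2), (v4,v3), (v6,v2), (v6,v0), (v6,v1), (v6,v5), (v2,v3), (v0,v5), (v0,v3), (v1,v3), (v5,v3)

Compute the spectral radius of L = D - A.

Degrees: deg(v0) = 3, deg(v1) = 2, deg(v2) = 3, deg(v3) = 5, deg(v4) = 3, deg(v5) = 3, deg(v6) = 5.
L = D − A with rows/columns ordered (v0, v1, v2, v3, v4, v5, v6):
  [ 3,  0,  0, -1,  0, -1, -1]
  [ 0,  2,  0, -1,  0,  0, -1]
  [ 0,  0,  3, -1, -1,  0, -1]
  [-1, -1, -1,  5, -1, -1,  0]
  [ 0,  0, -1, -1,  3,  0, -1]
  [-1,  0,  0, -1,  0,  3, -1]
  [-1, -1, -1,  0, -1, -1,  5]
Characteristic polynomial: det(λI − L) = λ(λ − 2)²(λ − 4)²(λ − 5)(λ − 7).
Roots: λ = 0; (λ − 2) = 0 ⇒ λ = 2 (multiplicity 2); (λ − 4) = 0 ⇒ λ = 4 (multiplicity 2); (λ − 5) = 0 ⇒ λ = 5; (λ − 7) = 0 ⇒ λ = 7.
(Check: the roots sum (with multiplicity) to 24, matching trace L = Σdeg = 2·12 = 24.)
Laplacian eigenvalues: [0.0, 2.0, 2.0, 4.0, 4.0, 5.0, 7.0]. Largest eigenvalue (spectral radius) = 7.0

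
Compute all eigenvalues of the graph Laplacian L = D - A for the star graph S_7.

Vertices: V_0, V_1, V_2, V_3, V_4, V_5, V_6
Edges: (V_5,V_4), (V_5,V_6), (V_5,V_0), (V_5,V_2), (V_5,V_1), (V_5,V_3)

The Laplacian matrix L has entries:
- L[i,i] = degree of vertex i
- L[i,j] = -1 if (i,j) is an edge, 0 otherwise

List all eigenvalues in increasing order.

The star S_7 is the complete bipartite graph K_{1,6} (one hub of degree 6, 6 leaves of degree 1). The Laplacian spectrum of K_{p,q} is 0, p (multiplicity q−1), q (multiplicity p−1), p+q. With p = 1, q = 6: 0 once, 1 with multiplicity 5, and 7 once. (Check: trace L = sum of degrees = 12 = 5·1 + 7.)
Laplacian eigenvalues (increasing order): [0.0, 1.0, 1.0, 1.0, 1.0, 1.0, 7.0]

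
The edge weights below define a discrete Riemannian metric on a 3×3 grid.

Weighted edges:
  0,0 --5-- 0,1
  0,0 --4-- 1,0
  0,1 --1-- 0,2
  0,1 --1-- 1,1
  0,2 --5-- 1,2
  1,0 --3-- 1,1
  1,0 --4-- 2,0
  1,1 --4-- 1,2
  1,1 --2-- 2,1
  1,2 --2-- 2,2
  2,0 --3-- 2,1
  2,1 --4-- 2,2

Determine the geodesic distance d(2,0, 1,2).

Shortest path: 2,0 → 2,1 → 1,1 → 1,2, total weight = 9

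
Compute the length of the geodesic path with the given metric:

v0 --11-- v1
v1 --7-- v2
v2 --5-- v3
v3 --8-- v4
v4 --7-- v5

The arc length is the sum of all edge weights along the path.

Arc length = 11 + 7 + 5 + 8 + 7 = 38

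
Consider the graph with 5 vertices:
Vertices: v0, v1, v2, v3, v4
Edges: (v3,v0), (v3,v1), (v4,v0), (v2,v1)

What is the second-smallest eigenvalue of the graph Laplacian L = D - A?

Degrees: deg(v0) = 2, deg(v1) = 2, deg(v2) = 1, deg(v3) = 2, deg(v4) = 1.
L = D − A with rows/columns ordered (v0, v1, v2, v3, v4):
  [ 2,  0,  0, -1, -1]
  [ 0,  2, -1, -1,  0]
  [ 0, -1,  1,  0,  0]
  [-1, -1,  0,  2,  0]
  [-1,  0,  0,  0,  1]
Characteristic polynomial: det(λI − L) = λ(λ² − 3λ + 1)(λ² − 5λ + 5).
Roots: λ = 0; (λ² − 3λ + 1) = 0 ⇒ λ = (3 ± √5)/2 ≈ 0.382, 2.618; (λ² − 5λ + 5) = 0 ⇒ λ = (5 ± √5)/2 ≈ 1.382, 3.618.
(Check: the roots sum (with multiplicity) to 8, matching trace L = Σdeg = 2·4 = 8.)
Laplacian eigenvalues: [0.0, 0.382, 1.382, 2.618, 3.618]. Algebraic connectivity (smallest non-zero eigenvalue) = 0.382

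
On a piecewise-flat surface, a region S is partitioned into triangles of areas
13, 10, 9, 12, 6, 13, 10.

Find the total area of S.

13 + 10 + 9 + 12 + 6 + 13 + 10 = 73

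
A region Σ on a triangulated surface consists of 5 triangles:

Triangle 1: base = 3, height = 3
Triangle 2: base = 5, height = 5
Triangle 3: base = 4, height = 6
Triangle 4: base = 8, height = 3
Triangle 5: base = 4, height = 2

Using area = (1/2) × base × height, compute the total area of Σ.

(1/2)×3×3 + (1/2)×5×5 + (1/2)×4×6 + (1/2)×8×3 + (1/2)×4×2 = 45.0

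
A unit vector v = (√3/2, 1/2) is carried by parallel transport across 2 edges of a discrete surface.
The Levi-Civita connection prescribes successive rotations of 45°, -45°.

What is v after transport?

Total rotation: 45° + (-45°) = 0°. Final vector: (0.8660, 0.5000)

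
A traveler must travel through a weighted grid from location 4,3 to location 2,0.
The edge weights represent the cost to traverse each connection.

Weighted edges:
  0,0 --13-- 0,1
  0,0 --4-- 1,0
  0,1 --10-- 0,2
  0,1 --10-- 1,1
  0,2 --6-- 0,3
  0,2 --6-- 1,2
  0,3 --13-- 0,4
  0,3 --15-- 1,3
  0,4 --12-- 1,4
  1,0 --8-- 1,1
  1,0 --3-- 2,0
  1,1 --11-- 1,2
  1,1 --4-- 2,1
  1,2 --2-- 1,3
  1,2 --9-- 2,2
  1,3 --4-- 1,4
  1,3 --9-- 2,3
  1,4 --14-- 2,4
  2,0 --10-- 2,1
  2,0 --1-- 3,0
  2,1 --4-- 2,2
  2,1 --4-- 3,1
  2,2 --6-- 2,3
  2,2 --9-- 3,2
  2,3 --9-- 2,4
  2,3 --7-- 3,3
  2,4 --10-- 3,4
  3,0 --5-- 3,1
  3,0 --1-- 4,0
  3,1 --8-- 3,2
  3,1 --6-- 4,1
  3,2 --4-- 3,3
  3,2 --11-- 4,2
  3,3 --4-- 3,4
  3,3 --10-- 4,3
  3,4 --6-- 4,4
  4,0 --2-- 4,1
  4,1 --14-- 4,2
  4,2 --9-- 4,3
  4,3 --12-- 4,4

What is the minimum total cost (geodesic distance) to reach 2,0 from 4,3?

Shortest path: 4,3 → 4,2 → 4,1 → 4,0 → 3,0 → 2,0, total weight = 27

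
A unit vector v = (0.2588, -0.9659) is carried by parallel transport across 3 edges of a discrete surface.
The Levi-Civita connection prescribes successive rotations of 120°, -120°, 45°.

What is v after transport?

Total rotation: 120° + (-120°) + 45° = 45°. Final vector: (0.8660, -0.5000)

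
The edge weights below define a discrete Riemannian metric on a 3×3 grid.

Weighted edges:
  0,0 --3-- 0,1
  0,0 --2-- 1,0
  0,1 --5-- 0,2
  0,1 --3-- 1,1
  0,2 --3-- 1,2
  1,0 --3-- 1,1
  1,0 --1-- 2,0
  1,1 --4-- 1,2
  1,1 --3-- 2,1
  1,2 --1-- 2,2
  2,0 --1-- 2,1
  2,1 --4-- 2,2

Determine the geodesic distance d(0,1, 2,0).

Shortest path: 0,1 → 0,0 → 1,0 → 2,0, total weight = 6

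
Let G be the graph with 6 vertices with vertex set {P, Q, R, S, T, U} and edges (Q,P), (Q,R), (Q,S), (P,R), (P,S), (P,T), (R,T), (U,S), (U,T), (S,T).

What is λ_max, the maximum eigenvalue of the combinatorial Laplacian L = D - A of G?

Degrees: deg(P) = 4, deg(Q) = 3, deg(R) = 3, deg(S) = 4, deg(T) = 4, deg(U) = 2.
L = D − A with rows/columns ordered (P, Q, R, S, T, U):
  [ 4, -1, -1, -1, -1,  0]
  [-1,  3, -1, -1,  0,  0]
  [-1, -1,  3,  0, -1,  0]
  [-1, -1,  0,  4, -1, -1]
  [-1,  0, -1, -1,  4, -1]
  [ 0,  0,  0, -1, -1,  2]
Characteristic polynomial: det(λI − L) = λ(λ² − 7λ + 9)(λ² − 9λ + 19)(λ − 4).
Roots: λ = 0; (λ² − 7λ + 9) = 0 ⇒ λ = (7 ± √13)/2 ≈ 1.6972, 5.3028; (λ² − 9λ + 19) = 0 ⇒ λ = (9 ± √5)/2 ≈ 3.382, 5.618; (λ − 4) = 0 ⇒ λ = 4.
(Check: the roots sum (with multiplicity) to 20, matching trace L = Σdeg = 2·10 = 20.)
Laplacian eigenvalues: [0.0, 1.6972, 3.382, 4.0, 5.3028, 5.618]. Largest eigenvalue (spectral radius) = 5.618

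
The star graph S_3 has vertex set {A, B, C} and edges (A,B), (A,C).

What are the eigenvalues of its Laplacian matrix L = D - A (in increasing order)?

The star S_3 is the complete bipartite graph K_{1,2} (one hub of degree 2, 2 leaves of degree 1). The Laplacian spectrum of K_{p,q} is 0, p (multiplicity q−1), q (multiplicity p−1), p+q. With p = 1, q = 2: 0 once, 1 with multiplicity 1, and 3 once. (Check: trace L = sum of degrees = 4 = 1·1 + 3.)
Laplacian eigenvalues (increasing order): [0.0, 1.0, 3.0]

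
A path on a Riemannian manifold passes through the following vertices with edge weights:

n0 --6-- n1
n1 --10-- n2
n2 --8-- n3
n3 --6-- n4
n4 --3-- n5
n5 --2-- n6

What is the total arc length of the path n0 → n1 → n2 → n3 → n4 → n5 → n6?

Arc length = 6 + 10 + 8 + 6 + 3 + 2 = 35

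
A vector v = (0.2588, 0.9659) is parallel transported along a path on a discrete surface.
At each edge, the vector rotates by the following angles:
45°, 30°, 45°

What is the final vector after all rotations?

Total rotation: 45° + 30° + 45° = 120°. Final vector: (-0.9659, -0.2588)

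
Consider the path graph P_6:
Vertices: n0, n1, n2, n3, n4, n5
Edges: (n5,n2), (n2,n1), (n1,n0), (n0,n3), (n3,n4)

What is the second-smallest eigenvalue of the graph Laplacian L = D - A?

The path graph P_n has Laplacian eigenvalues λ_k = 2 − 2cos(kπ/n), k = 0, 1, …, n−1. Here n = 6:
k=0: 2 − 2cos(0) = 0.0; k=1: 2 − 2cos(π/6) = 0.2679; k=2: 2 − 2cos(π/3) = 1.0; k=3: 2 − 2cos(π/2) = 2.0; k=4: 2 − 2cos(2π/3) = 3.0; k=5: 2 − 2cos(5π/6) = 3.7321.
Laplacian eigenvalues: [0.0, 0.2679, 1.0, 2.0, 3.0, 3.7321]. Algebraic connectivity (smallest non-zero eigenvalue) = 0.2679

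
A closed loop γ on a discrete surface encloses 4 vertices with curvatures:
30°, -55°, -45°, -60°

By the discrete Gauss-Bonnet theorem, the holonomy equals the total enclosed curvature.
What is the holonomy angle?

Holonomy = total enclosed curvature = 30° + (-55°) + (-45°) + (-60°) = -130°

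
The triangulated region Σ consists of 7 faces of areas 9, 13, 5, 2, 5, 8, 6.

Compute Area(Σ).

9 + 13 + 5 + 2 + 5 + 8 + 6 = 48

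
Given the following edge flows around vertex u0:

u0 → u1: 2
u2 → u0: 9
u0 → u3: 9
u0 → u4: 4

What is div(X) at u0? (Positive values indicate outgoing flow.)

Divergence = sum of outgoing flows = 2 + (-9) + 9 + 4 = 6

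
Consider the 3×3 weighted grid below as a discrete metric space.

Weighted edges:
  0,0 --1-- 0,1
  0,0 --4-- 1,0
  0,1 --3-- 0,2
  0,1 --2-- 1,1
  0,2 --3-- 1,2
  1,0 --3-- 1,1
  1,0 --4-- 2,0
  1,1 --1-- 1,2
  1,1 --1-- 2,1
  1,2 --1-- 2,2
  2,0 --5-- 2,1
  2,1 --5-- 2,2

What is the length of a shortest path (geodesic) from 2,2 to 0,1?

Shortest path: 2,2 → 1,2 → 1,1 → 0,1, total weight = 4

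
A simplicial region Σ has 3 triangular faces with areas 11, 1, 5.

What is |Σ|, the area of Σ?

11 + 1 + 5 = 17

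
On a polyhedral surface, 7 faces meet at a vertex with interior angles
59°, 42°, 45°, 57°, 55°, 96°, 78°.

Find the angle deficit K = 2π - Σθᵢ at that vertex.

Sum of angles = 432°. K = 360° - 432° = -72° = -2π/5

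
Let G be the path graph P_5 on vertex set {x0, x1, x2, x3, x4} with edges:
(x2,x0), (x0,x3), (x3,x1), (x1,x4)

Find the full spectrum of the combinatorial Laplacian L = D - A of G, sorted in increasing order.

The path graph P_n has Laplacian eigenvalues λ_k = 2 − 2cos(kπ/n), k = 0, 1, …, n−1. Here n = 5:
k=0: 2 − 2cos(0) = 0.0; k=1: 2 − 2cos(π/5) = 0.382; k=2: 2 − 2cos(2π/5) = 1.382; k=3: 2 − 2cos(3π/5) = 2.618; k=4: 2 − 2cos(4π/5) = 3.618.
Laplacian eigenvalues (increasing order): [0.0, 0.382, 1.382, 2.618, 3.618]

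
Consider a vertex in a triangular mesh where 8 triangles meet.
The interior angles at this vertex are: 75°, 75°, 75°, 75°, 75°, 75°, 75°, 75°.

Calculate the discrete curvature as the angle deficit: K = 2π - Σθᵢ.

Sum of angles = 600°. K = 360° - 600° = -240° = -4π/3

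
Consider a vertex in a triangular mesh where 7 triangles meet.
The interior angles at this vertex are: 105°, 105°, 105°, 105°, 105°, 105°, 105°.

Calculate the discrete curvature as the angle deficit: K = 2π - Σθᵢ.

Sum of angles = 735°. K = 360° - 735° = -375°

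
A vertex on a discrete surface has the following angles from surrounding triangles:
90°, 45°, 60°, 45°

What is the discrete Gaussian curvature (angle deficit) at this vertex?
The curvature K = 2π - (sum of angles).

Sum of angles = 240°. K = 360° - 240° = 120° = 2π/3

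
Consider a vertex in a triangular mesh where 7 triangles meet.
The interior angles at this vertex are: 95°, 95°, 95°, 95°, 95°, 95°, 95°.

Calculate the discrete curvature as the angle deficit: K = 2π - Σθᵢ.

Sum of angles = 665°. K = 360° - 665° = -305°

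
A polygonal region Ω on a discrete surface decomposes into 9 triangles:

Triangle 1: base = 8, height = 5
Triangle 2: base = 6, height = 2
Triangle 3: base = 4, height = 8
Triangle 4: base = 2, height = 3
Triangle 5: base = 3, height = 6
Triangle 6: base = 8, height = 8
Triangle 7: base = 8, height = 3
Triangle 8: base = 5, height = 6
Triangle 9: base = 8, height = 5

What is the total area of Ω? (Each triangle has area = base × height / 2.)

(1/2)×8×5 + (1/2)×6×2 + (1/2)×4×8 + (1/2)×2×3 + (1/2)×3×6 + (1/2)×8×8 + (1/2)×8×3 + (1/2)×5×6 + (1/2)×8×5 = 133.0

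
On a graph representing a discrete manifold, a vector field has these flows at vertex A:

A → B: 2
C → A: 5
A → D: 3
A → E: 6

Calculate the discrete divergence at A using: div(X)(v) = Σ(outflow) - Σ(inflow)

Divergence = sum of outgoing flows = 2 + (-5) + 3 + 6 = 6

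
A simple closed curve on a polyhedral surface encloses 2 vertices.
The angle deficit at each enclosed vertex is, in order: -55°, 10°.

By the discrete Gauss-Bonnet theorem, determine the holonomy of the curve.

Holonomy = total enclosed curvature = (-55°) + 10° = -45°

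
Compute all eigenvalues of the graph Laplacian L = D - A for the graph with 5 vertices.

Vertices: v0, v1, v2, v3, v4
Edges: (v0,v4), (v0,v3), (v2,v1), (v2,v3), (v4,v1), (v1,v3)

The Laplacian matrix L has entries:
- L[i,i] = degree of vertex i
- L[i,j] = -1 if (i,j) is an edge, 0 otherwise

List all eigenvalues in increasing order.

Degrees: deg(v0) = 2, deg(v1) = 3, deg(v2) = 2, deg(v3) = 3, deg(v4) = 2.
L = D − A with rows/columns ordered (v0, v1, v2, v3, v4):
  [ 2,  0,  0, -1, -1]
  [ 0,  3, -1, -1, -1]
  [ 0, -1,  2, -1,  0]
  [-1, -1, -1,  3,  0]
  [-1, -1,  0,  0,  2]
Characteristic polynomial: det(λI − L) = λ(λ² − 5λ + 5)(λ² − 7λ + 11).
Roots: λ = 0; (λ² − 5λ + 5) = 0 ⇒ λ = (5 ± √5)/2 ≈ 1.382, 3.618; (λ² − 7λ + 11) = 0 ⇒ λ = (7 ± √5)/2 ≈ 2.382, 4.618.
(Check: the roots sum (with multiplicity) to 12, matching trace L = Σdeg = 2·6 = 12.)
Laplacian eigenvalues (increasing order): [0.0, 1.382, 2.382, 3.618, 4.618]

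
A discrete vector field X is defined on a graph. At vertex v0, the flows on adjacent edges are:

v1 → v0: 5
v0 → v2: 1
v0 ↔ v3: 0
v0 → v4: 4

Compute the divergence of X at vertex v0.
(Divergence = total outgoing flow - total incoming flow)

Divergence = sum of outgoing flows = (-5) + 1 + 0 + 4 = 0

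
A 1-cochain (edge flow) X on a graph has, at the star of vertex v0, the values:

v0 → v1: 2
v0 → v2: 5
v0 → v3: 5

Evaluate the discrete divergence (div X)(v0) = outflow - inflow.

Divergence = sum of outgoing flows = 2 + 5 + 5 = 12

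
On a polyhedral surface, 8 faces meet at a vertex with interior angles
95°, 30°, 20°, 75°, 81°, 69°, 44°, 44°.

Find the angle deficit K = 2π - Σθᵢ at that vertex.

Sum of angles = 458°. K = 360° - 458° = -98° = -49π/90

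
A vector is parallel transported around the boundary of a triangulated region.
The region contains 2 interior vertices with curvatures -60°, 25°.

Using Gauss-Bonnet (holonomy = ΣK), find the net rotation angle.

Holonomy = total enclosed curvature = (-60°) + 25° = -35°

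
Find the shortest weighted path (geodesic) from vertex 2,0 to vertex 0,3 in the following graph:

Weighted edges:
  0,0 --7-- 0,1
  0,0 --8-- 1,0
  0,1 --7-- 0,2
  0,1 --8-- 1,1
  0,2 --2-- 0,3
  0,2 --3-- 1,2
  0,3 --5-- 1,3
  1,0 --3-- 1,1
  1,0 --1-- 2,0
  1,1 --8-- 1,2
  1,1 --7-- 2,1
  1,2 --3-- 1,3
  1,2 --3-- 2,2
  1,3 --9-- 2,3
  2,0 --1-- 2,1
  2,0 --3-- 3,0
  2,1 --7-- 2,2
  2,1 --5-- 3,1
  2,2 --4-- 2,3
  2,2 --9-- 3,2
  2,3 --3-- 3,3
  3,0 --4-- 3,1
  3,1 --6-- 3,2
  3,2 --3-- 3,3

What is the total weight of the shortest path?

Shortest path: 2,0 → 2,1 → 2,2 → 1,2 → 0,2 → 0,3, total weight = 16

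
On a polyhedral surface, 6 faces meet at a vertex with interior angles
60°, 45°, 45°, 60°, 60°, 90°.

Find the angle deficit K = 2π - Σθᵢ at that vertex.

Sum of angles = 360°. K = 360° - 360° = 0° = 0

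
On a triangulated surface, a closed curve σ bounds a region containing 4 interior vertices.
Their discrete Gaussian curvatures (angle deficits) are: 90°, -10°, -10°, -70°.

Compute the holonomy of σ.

Holonomy = total enclosed curvature = 90° + (-10°) + (-10°) + (-70°) = 0°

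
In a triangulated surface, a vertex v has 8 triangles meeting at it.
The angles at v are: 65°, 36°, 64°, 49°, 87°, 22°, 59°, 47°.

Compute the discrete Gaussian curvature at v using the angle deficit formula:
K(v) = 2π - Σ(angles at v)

Sum of angles = 429°. K = 360° - 429° = -69° = -23π/60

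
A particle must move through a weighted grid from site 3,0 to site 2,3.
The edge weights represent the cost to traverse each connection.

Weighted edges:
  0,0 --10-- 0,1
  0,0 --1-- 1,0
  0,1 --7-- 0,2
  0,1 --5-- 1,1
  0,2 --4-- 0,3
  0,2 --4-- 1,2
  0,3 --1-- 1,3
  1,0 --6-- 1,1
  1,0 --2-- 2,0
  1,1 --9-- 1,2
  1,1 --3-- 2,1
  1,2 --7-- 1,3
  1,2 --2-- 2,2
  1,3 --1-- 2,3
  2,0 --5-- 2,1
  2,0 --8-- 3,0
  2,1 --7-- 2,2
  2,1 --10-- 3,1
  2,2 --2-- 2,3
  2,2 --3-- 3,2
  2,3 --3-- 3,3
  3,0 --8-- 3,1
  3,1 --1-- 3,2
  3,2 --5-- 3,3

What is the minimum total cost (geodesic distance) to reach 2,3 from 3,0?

Shortest path: 3,0 → 3,1 → 3,2 → 2,2 → 2,3, total weight = 14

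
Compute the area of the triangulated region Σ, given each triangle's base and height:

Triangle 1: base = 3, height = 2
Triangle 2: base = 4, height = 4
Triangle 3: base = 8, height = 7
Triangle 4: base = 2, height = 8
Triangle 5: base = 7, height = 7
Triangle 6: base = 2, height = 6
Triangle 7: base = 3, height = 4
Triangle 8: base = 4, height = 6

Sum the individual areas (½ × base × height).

(1/2)×3×2 + (1/2)×4×4 + (1/2)×8×7 + (1/2)×2×8 + (1/2)×7×7 + (1/2)×2×6 + (1/2)×3×4 + (1/2)×4×6 = 95.5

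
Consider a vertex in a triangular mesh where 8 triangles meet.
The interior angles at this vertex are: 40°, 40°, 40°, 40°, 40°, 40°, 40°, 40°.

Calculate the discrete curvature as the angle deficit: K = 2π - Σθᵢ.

Sum of angles = 320°. K = 360° - 320° = 40°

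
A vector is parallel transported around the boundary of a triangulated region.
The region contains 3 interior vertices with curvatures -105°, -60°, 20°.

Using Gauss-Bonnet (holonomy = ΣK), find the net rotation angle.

Holonomy = total enclosed curvature = (-105°) + (-60°) + 20° = -145°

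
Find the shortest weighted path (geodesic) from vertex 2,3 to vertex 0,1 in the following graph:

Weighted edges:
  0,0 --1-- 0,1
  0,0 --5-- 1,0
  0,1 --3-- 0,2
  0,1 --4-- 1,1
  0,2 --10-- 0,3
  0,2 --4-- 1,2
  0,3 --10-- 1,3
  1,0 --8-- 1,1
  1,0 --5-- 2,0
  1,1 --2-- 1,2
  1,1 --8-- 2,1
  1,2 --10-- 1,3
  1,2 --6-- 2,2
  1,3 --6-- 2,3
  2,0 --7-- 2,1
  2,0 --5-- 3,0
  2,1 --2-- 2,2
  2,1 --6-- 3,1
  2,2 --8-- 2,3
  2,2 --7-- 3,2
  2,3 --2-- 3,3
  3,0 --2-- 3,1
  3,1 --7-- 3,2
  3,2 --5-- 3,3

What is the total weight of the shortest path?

Shortest path: 2,3 → 2,2 → 1,2 → 1,1 → 0,1, total weight = 20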